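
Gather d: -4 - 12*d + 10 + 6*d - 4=2 - 6*d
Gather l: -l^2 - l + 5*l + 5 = -l^2 + 4*l + 5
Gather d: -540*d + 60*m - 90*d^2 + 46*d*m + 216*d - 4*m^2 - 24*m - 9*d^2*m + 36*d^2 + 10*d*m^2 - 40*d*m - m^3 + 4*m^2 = d^2*(-9*m - 54) + d*(10*m^2 + 6*m - 324) - m^3 + 36*m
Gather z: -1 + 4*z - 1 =4*z - 2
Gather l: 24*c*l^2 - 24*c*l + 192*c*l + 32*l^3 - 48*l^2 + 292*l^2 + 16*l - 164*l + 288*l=32*l^3 + l^2*(24*c + 244) + l*(168*c + 140)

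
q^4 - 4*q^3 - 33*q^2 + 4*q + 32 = (q - 8)*(q - 1)*(q + 1)*(q + 4)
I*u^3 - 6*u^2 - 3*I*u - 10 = (u + 2*I)*(u + 5*I)*(I*u + 1)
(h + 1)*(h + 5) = h^2 + 6*h + 5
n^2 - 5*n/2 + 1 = (n - 2)*(n - 1/2)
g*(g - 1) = g^2 - g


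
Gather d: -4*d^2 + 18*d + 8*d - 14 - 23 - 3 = -4*d^2 + 26*d - 40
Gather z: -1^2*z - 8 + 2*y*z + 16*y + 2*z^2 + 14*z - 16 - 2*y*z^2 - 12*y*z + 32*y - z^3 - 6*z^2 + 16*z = 48*y - z^3 + z^2*(-2*y - 4) + z*(29 - 10*y) - 24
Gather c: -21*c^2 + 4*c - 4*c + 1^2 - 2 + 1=-21*c^2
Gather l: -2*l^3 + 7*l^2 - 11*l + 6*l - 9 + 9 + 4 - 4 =-2*l^3 + 7*l^2 - 5*l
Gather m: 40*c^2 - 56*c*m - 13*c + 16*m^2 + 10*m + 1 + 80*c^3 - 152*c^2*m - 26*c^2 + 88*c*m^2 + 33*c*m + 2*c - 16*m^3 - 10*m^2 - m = 80*c^3 + 14*c^2 - 11*c - 16*m^3 + m^2*(88*c + 6) + m*(-152*c^2 - 23*c + 9) + 1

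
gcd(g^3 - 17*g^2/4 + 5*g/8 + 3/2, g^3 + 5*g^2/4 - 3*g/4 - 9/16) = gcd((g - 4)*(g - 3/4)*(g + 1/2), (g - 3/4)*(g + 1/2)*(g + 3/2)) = g^2 - g/4 - 3/8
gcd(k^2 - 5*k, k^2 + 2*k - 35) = k - 5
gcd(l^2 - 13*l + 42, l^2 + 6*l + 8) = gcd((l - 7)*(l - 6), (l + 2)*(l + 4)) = 1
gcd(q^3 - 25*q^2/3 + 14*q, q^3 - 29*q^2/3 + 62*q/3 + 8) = q - 6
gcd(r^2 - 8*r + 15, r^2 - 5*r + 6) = r - 3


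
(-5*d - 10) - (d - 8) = -6*d - 2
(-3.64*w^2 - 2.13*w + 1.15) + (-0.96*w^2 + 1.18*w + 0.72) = -4.6*w^2 - 0.95*w + 1.87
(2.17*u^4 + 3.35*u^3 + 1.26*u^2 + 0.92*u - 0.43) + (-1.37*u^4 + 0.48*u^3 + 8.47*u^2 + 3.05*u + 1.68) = 0.8*u^4 + 3.83*u^3 + 9.73*u^2 + 3.97*u + 1.25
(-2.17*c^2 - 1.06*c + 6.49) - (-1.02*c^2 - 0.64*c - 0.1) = -1.15*c^2 - 0.42*c + 6.59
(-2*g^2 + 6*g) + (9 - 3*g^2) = -5*g^2 + 6*g + 9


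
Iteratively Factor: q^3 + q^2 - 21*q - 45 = (q - 5)*(q^2 + 6*q + 9) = (q - 5)*(q + 3)*(q + 3)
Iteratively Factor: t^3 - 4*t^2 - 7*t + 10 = (t + 2)*(t^2 - 6*t + 5) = (t - 1)*(t + 2)*(t - 5)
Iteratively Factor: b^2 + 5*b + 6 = (b + 3)*(b + 2)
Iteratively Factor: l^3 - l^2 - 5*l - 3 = (l + 1)*(l^2 - 2*l - 3) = (l - 3)*(l + 1)*(l + 1)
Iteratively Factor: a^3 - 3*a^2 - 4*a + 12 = (a - 3)*(a^2 - 4) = (a - 3)*(a + 2)*(a - 2)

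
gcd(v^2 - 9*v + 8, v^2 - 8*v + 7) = v - 1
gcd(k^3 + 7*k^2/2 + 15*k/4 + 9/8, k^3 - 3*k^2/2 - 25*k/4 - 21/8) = k^2 + 2*k + 3/4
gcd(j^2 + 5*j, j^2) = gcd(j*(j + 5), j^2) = j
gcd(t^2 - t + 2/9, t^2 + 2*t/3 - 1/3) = t - 1/3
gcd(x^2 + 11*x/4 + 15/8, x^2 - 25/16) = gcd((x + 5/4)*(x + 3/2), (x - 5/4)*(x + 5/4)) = x + 5/4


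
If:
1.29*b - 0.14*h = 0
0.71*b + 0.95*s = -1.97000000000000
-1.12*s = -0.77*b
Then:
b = -1.45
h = -13.32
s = -0.99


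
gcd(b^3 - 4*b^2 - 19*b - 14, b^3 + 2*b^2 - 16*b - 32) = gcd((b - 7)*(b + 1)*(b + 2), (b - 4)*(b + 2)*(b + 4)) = b + 2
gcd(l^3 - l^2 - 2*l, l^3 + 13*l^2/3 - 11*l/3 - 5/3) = 1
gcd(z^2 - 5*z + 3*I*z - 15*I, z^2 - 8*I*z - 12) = 1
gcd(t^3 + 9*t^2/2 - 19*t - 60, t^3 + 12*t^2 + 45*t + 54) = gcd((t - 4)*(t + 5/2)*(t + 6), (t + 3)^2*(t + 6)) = t + 6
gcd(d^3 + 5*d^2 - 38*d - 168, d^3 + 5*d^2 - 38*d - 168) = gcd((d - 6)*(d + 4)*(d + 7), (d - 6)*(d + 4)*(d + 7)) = d^3 + 5*d^2 - 38*d - 168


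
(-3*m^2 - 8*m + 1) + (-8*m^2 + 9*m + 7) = -11*m^2 + m + 8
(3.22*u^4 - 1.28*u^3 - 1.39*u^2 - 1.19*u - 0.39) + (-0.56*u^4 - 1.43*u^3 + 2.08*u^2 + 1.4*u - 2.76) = 2.66*u^4 - 2.71*u^3 + 0.69*u^2 + 0.21*u - 3.15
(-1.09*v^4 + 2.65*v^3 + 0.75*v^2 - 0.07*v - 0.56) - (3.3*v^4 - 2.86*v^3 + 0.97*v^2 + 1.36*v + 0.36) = -4.39*v^4 + 5.51*v^3 - 0.22*v^2 - 1.43*v - 0.92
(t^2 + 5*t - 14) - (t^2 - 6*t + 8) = 11*t - 22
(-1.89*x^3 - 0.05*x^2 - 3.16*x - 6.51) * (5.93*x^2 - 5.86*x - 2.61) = -11.2077*x^5 + 10.7789*x^4 - 13.5129*x^3 - 19.9562*x^2 + 46.3962*x + 16.9911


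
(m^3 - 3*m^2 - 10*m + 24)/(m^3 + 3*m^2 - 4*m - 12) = (m - 4)/(m + 2)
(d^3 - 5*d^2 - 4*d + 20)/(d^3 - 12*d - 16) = (d^2 - 7*d + 10)/(d^2 - 2*d - 8)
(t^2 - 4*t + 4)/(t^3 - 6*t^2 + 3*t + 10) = (t - 2)/(t^2 - 4*t - 5)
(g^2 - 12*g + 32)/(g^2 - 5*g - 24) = (g - 4)/(g + 3)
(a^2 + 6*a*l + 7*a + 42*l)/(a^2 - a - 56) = (a + 6*l)/(a - 8)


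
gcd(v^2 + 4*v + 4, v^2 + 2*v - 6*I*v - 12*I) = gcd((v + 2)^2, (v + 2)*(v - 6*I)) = v + 2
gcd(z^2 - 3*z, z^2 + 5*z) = z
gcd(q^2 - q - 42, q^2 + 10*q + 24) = q + 6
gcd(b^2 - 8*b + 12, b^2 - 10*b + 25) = 1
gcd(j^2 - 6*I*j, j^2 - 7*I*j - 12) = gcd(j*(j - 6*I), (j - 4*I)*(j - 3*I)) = 1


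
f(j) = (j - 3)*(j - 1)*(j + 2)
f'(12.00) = 379.00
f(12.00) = 1386.00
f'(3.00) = 10.00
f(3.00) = 0.00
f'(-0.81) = 0.21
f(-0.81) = 8.21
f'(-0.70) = -0.73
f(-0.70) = 8.18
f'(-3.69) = 50.61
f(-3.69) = -53.03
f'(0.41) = -6.14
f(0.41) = 3.68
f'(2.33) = 1.97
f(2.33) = -3.86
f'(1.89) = -1.84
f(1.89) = -3.84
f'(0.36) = -6.05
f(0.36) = 3.99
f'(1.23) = -5.38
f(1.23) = -1.31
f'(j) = (j - 3)*(j - 1) + (j - 3)*(j + 2) + (j - 1)*(j + 2)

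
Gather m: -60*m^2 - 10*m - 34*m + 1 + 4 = -60*m^2 - 44*m + 5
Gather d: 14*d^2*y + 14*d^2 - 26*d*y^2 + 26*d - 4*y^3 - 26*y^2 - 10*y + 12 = d^2*(14*y + 14) + d*(26 - 26*y^2) - 4*y^3 - 26*y^2 - 10*y + 12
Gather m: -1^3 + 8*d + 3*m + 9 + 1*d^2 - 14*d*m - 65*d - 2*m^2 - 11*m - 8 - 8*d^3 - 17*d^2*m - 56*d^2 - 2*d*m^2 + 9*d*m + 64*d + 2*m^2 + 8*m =-8*d^3 - 55*d^2 - 2*d*m^2 + 7*d + m*(-17*d^2 - 5*d)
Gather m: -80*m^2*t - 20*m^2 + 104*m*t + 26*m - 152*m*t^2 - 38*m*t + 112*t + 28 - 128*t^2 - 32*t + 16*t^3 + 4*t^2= m^2*(-80*t - 20) + m*(-152*t^2 + 66*t + 26) + 16*t^3 - 124*t^2 + 80*t + 28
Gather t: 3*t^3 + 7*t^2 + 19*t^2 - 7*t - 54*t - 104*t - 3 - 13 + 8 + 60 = 3*t^3 + 26*t^2 - 165*t + 52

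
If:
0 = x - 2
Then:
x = 2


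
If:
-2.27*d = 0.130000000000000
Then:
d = -0.06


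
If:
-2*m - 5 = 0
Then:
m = -5/2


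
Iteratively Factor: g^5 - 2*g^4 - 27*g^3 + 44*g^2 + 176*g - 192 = (g - 4)*(g^4 + 2*g^3 - 19*g^2 - 32*g + 48) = (g - 4)^2*(g^3 + 6*g^2 + 5*g - 12) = (g - 4)^2*(g + 3)*(g^2 + 3*g - 4) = (g - 4)^2*(g - 1)*(g + 3)*(g + 4)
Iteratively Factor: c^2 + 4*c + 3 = (c + 1)*(c + 3)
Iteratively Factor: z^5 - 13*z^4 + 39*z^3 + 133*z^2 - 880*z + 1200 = (z + 4)*(z^4 - 17*z^3 + 107*z^2 - 295*z + 300) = (z - 3)*(z + 4)*(z^3 - 14*z^2 + 65*z - 100) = (z - 5)*(z - 3)*(z + 4)*(z^2 - 9*z + 20) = (z - 5)*(z - 4)*(z - 3)*(z + 4)*(z - 5)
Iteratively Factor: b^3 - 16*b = (b + 4)*(b^2 - 4*b) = b*(b + 4)*(b - 4)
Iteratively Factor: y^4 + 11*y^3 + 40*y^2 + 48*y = (y + 4)*(y^3 + 7*y^2 + 12*y) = (y + 4)^2*(y^2 + 3*y) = y*(y + 4)^2*(y + 3)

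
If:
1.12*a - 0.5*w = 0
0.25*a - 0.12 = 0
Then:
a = 0.48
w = 1.08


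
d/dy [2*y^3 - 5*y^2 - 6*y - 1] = 6*y^2 - 10*y - 6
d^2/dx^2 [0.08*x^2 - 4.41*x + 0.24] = 0.160000000000000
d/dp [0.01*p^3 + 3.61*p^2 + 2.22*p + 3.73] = 0.03*p^2 + 7.22*p + 2.22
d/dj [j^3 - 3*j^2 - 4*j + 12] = 3*j^2 - 6*j - 4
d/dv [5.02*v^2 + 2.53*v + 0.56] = 10.04*v + 2.53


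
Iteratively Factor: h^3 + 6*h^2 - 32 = (h + 4)*(h^2 + 2*h - 8) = (h + 4)^2*(h - 2)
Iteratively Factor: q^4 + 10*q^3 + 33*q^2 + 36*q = (q + 4)*(q^3 + 6*q^2 + 9*q) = (q + 3)*(q + 4)*(q^2 + 3*q) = (q + 3)^2*(q + 4)*(q)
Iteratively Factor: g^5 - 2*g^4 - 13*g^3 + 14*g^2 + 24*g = (g + 1)*(g^4 - 3*g^3 - 10*g^2 + 24*g) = (g - 2)*(g + 1)*(g^3 - g^2 - 12*g) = g*(g - 2)*(g + 1)*(g^2 - g - 12) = g*(g - 4)*(g - 2)*(g + 1)*(g + 3)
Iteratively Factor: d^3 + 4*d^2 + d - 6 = (d - 1)*(d^2 + 5*d + 6) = (d - 1)*(d + 2)*(d + 3)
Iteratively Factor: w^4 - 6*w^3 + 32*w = (w)*(w^3 - 6*w^2 + 32) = w*(w - 4)*(w^2 - 2*w - 8) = w*(w - 4)*(w + 2)*(w - 4)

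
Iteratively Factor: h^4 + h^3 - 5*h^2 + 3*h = (h)*(h^3 + h^2 - 5*h + 3) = h*(h - 1)*(h^2 + 2*h - 3) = h*(h - 1)*(h + 3)*(h - 1)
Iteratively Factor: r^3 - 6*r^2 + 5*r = (r - 1)*(r^2 - 5*r) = r*(r - 1)*(r - 5)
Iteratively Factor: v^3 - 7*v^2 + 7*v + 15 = (v - 5)*(v^2 - 2*v - 3) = (v - 5)*(v - 3)*(v + 1)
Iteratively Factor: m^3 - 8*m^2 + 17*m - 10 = (m - 1)*(m^2 - 7*m + 10) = (m - 2)*(m - 1)*(m - 5)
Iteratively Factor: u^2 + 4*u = (u)*(u + 4)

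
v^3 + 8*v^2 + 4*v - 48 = (v - 2)*(v + 4)*(v + 6)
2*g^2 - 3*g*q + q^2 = (-2*g + q)*(-g + q)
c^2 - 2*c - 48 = (c - 8)*(c + 6)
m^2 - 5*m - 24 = (m - 8)*(m + 3)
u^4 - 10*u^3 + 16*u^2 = u^2*(u - 8)*(u - 2)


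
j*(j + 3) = j^2 + 3*j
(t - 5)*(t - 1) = t^2 - 6*t + 5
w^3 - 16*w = w*(w - 4)*(w + 4)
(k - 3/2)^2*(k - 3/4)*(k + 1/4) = k^4 - 7*k^3/2 + 57*k^2/16 - 9*k/16 - 27/64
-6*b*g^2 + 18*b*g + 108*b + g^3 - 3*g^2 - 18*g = (-6*b + g)*(g - 6)*(g + 3)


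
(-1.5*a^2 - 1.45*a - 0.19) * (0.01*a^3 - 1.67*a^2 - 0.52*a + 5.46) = -0.015*a^5 + 2.4905*a^4 + 3.1996*a^3 - 7.1187*a^2 - 7.8182*a - 1.0374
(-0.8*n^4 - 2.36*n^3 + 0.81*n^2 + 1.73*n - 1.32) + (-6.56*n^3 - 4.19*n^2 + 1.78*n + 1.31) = -0.8*n^4 - 8.92*n^3 - 3.38*n^2 + 3.51*n - 0.01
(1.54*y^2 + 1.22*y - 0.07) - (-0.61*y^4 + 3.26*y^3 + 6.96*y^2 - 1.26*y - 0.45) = 0.61*y^4 - 3.26*y^3 - 5.42*y^2 + 2.48*y + 0.38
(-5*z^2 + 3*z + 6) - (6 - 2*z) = -5*z^2 + 5*z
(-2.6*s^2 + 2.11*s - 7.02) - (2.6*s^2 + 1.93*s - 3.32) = -5.2*s^2 + 0.18*s - 3.7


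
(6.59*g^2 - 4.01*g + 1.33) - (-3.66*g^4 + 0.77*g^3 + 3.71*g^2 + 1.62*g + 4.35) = 3.66*g^4 - 0.77*g^3 + 2.88*g^2 - 5.63*g - 3.02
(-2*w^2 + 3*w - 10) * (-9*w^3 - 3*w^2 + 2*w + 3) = 18*w^5 - 21*w^4 + 77*w^3 + 30*w^2 - 11*w - 30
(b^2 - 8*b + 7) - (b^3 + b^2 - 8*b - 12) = 19 - b^3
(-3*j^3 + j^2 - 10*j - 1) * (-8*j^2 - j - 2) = 24*j^5 - 5*j^4 + 85*j^3 + 16*j^2 + 21*j + 2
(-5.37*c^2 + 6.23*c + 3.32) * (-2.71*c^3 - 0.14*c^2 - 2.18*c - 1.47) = 14.5527*c^5 - 16.1315*c^4 + 1.8372*c^3 - 6.1523*c^2 - 16.3957*c - 4.8804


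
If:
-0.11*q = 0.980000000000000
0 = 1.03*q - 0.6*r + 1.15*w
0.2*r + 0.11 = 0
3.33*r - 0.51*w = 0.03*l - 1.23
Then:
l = -150.82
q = -8.91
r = -0.55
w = 7.69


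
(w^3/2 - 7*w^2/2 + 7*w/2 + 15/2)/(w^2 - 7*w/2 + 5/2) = (w^3 - 7*w^2 + 7*w + 15)/(2*w^2 - 7*w + 5)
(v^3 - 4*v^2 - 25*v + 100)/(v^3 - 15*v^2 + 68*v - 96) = (v^2 - 25)/(v^2 - 11*v + 24)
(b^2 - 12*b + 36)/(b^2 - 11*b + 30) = (b - 6)/(b - 5)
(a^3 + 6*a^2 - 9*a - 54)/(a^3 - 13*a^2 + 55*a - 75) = (a^2 + 9*a + 18)/(a^2 - 10*a + 25)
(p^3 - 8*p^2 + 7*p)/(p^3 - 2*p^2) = (p^2 - 8*p + 7)/(p*(p - 2))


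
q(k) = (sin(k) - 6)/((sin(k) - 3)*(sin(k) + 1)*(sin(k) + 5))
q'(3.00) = 0.31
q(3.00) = 0.35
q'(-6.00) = -0.23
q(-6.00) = 0.31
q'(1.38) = -0.01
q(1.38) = 0.21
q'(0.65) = -0.11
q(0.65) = 0.25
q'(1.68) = 0.01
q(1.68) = 0.21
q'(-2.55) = 1.84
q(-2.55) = 0.94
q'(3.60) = 1.24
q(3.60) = 0.74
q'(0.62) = -0.12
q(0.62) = 0.25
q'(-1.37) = -216.15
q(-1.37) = 21.71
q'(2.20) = 0.06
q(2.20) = 0.23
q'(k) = -(sin(k) - 6)*cos(k)/((sin(k) - 3)*(sin(k) + 1)*(sin(k) + 5)^2) - (sin(k) - 6)*cos(k)/((sin(k) - 3)*(sin(k) + 1)^2*(sin(k) + 5)) - (sin(k) - 6)*cos(k)/((sin(k) - 3)^2*(sin(k) + 1)*(sin(k) + 5)) + cos(k)/((sin(k) - 3)*(sin(k) + 1)*(sin(k) + 5))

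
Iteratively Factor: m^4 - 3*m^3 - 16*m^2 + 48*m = (m - 4)*(m^3 + m^2 - 12*m) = (m - 4)*(m + 4)*(m^2 - 3*m) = m*(m - 4)*(m + 4)*(m - 3)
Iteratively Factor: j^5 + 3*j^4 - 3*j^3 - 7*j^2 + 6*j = (j)*(j^4 + 3*j^3 - 3*j^2 - 7*j + 6) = j*(j - 1)*(j^3 + 4*j^2 + j - 6) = j*(j - 1)^2*(j^2 + 5*j + 6) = j*(j - 1)^2*(j + 2)*(j + 3)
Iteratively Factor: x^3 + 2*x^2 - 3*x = (x + 3)*(x^2 - x) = x*(x + 3)*(x - 1)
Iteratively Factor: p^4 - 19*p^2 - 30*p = (p + 3)*(p^3 - 3*p^2 - 10*p) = (p - 5)*(p + 3)*(p^2 + 2*p) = p*(p - 5)*(p + 3)*(p + 2)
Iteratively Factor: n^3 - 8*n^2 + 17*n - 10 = (n - 1)*(n^2 - 7*n + 10) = (n - 2)*(n - 1)*(n - 5)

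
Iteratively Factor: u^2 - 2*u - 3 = (u + 1)*(u - 3)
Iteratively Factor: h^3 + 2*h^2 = (h)*(h^2 + 2*h) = h*(h + 2)*(h)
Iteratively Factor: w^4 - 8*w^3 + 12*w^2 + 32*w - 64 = (w + 2)*(w^3 - 10*w^2 + 32*w - 32) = (w - 4)*(w + 2)*(w^2 - 6*w + 8) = (w - 4)^2*(w + 2)*(w - 2)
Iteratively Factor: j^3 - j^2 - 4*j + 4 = (j + 2)*(j^2 - 3*j + 2) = (j - 1)*(j + 2)*(j - 2)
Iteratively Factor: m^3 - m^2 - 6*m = (m - 3)*(m^2 + 2*m) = (m - 3)*(m + 2)*(m)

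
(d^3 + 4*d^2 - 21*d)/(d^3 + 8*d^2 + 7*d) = (d - 3)/(d + 1)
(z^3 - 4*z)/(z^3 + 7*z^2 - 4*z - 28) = z/(z + 7)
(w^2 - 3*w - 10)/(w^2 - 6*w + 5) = (w + 2)/(w - 1)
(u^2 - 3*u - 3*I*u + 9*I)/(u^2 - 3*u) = (u - 3*I)/u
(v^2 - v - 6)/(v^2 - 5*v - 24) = (-v^2 + v + 6)/(-v^2 + 5*v + 24)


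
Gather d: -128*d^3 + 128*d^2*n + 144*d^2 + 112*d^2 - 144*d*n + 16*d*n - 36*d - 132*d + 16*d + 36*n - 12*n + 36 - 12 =-128*d^3 + d^2*(128*n + 256) + d*(-128*n - 152) + 24*n + 24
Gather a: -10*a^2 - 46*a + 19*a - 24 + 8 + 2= -10*a^2 - 27*a - 14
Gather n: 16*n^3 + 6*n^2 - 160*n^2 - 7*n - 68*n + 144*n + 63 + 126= 16*n^3 - 154*n^2 + 69*n + 189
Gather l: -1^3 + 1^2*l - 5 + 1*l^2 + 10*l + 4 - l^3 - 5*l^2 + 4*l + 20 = -l^3 - 4*l^2 + 15*l + 18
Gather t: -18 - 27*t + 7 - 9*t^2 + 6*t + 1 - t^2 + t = -10*t^2 - 20*t - 10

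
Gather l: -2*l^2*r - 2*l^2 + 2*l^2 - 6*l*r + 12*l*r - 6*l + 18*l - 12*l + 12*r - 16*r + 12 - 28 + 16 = -2*l^2*r + 6*l*r - 4*r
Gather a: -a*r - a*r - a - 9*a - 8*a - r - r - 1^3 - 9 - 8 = a*(-2*r - 18) - 2*r - 18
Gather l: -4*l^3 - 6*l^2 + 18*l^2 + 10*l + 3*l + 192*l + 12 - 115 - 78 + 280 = -4*l^3 + 12*l^2 + 205*l + 99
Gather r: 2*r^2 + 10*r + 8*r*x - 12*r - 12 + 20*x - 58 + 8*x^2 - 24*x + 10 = 2*r^2 + r*(8*x - 2) + 8*x^2 - 4*x - 60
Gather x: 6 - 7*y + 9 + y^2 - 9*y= y^2 - 16*y + 15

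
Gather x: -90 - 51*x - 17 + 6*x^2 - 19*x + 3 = 6*x^2 - 70*x - 104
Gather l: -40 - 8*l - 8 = -8*l - 48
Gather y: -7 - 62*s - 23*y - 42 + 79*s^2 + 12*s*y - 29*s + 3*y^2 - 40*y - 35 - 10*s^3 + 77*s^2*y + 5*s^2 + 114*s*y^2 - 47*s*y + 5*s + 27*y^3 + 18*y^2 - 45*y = -10*s^3 + 84*s^2 - 86*s + 27*y^3 + y^2*(114*s + 21) + y*(77*s^2 - 35*s - 108) - 84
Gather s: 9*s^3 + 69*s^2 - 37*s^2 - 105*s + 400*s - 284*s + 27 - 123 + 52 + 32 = 9*s^3 + 32*s^2 + 11*s - 12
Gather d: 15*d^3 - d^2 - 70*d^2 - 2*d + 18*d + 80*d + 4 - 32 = 15*d^3 - 71*d^2 + 96*d - 28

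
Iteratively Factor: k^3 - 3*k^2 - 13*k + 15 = (k + 3)*(k^2 - 6*k + 5) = (k - 1)*(k + 3)*(k - 5)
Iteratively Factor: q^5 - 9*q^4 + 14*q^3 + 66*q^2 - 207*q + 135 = (q - 1)*(q^4 - 8*q^3 + 6*q^2 + 72*q - 135) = (q - 1)*(q + 3)*(q^3 - 11*q^2 + 39*q - 45) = (q - 5)*(q - 1)*(q + 3)*(q^2 - 6*q + 9) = (q - 5)*(q - 3)*(q - 1)*(q + 3)*(q - 3)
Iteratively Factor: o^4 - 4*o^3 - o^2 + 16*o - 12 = (o - 2)*(o^3 - 2*o^2 - 5*o + 6) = (o - 3)*(o - 2)*(o^2 + o - 2) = (o - 3)*(o - 2)*(o + 2)*(o - 1)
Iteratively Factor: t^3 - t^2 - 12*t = (t)*(t^2 - t - 12) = t*(t - 4)*(t + 3)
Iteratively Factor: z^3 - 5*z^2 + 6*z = (z - 2)*(z^2 - 3*z) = (z - 3)*(z - 2)*(z)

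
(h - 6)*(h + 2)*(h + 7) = h^3 + 3*h^2 - 40*h - 84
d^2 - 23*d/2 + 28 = (d - 8)*(d - 7/2)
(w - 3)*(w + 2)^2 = w^3 + w^2 - 8*w - 12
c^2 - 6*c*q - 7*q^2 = (c - 7*q)*(c + q)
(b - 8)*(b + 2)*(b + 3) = b^3 - 3*b^2 - 34*b - 48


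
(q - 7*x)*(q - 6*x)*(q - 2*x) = q^3 - 15*q^2*x + 68*q*x^2 - 84*x^3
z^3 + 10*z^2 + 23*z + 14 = (z + 1)*(z + 2)*(z + 7)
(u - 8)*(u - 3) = u^2 - 11*u + 24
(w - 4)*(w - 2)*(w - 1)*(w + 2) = w^4 - 5*w^3 + 20*w - 16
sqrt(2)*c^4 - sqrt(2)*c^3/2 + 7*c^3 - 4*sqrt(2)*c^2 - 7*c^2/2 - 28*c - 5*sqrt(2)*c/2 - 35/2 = (c - 5/2)*(c + 1)*(c + 7*sqrt(2)/2)*(sqrt(2)*c + sqrt(2))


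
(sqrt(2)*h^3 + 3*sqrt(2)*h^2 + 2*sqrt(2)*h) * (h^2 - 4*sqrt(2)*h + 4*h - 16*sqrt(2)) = sqrt(2)*h^5 - 8*h^4 + 7*sqrt(2)*h^4 - 56*h^3 + 14*sqrt(2)*h^3 - 112*h^2 + 8*sqrt(2)*h^2 - 64*h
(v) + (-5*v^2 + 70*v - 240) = -5*v^2 + 71*v - 240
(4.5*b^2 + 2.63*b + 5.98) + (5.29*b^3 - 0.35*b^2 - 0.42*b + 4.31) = 5.29*b^3 + 4.15*b^2 + 2.21*b + 10.29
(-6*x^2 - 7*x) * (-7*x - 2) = 42*x^3 + 61*x^2 + 14*x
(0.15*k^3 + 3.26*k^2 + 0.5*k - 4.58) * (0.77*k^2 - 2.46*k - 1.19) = 0.1155*k^5 + 2.1412*k^4 - 7.8131*k^3 - 8.636*k^2 + 10.6718*k + 5.4502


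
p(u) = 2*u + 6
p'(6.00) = 2.00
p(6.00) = 18.00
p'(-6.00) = 2.00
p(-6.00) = -6.00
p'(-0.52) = 2.00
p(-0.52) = 4.96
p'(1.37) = 2.00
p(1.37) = 8.74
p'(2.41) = 2.00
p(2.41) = 10.82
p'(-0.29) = 2.00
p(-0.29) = 5.42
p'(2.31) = 2.00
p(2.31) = 10.62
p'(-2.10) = 2.00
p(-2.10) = 1.80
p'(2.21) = 2.00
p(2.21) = 10.42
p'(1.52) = 2.00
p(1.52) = 9.04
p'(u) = 2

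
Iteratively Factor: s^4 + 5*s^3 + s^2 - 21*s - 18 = (s + 1)*(s^3 + 4*s^2 - 3*s - 18) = (s + 1)*(s + 3)*(s^2 + s - 6) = (s - 2)*(s + 1)*(s + 3)*(s + 3)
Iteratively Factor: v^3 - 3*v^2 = (v)*(v^2 - 3*v) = v*(v - 3)*(v)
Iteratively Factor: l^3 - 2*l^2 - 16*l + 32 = (l - 4)*(l^2 + 2*l - 8) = (l - 4)*(l + 4)*(l - 2)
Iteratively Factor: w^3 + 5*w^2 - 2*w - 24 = (w + 4)*(w^2 + w - 6) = (w - 2)*(w + 4)*(w + 3)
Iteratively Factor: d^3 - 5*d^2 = (d)*(d^2 - 5*d) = d^2*(d - 5)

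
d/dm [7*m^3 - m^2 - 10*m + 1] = 21*m^2 - 2*m - 10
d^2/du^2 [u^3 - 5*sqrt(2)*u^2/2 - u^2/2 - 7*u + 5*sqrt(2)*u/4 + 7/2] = 6*u - 5*sqrt(2) - 1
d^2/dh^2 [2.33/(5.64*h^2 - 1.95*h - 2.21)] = (148.232736*h^2 - 51.25068*h - 2.33*(11.28*h - 1.95)*(22.56*h - 3.9) - 58.084104)/(-5.64*h^2 + 1.95*h + 2.21)^3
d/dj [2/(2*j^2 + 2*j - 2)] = (-2*j - 1)/(j^2 + j - 1)^2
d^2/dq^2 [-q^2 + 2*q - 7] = -2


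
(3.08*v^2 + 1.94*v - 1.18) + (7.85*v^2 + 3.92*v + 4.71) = 10.93*v^2 + 5.86*v + 3.53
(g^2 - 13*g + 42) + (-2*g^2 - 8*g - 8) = -g^2 - 21*g + 34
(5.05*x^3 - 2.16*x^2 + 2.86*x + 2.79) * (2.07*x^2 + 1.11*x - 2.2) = 10.4535*x^5 + 1.1343*x^4 - 7.5874*x^3 + 13.7019*x^2 - 3.1951*x - 6.138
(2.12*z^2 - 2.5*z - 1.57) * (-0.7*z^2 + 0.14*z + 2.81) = -1.484*z^4 + 2.0468*z^3 + 6.7062*z^2 - 7.2448*z - 4.4117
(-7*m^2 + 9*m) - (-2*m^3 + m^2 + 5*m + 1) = 2*m^3 - 8*m^2 + 4*m - 1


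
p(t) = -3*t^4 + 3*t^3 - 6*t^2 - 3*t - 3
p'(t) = -12*t^3 + 9*t^2 - 12*t - 3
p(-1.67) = -52.03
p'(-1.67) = 98.03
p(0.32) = -4.51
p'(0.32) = -6.31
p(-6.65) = -6997.51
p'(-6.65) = 4003.76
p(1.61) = -31.02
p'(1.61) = -49.07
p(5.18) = -1922.49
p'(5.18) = -1491.57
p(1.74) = -38.08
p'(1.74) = -59.85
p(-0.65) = -4.94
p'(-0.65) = 11.90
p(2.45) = -110.34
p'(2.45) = -154.85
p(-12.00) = -68223.00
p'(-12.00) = 22173.00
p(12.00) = -57927.00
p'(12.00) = -19587.00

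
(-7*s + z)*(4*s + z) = -28*s^2 - 3*s*z + z^2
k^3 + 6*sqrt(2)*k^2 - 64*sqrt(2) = (k - 2*sqrt(2))*(k + 4*sqrt(2))^2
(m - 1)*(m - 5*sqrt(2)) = m^2 - 5*sqrt(2)*m - m + 5*sqrt(2)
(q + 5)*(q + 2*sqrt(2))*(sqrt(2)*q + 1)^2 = 2*q^4 + 6*sqrt(2)*q^3 + 10*q^3 + 9*q^2 + 30*sqrt(2)*q^2 + 2*sqrt(2)*q + 45*q + 10*sqrt(2)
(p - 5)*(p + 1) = p^2 - 4*p - 5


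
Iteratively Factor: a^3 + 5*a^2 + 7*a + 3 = (a + 1)*(a^2 + 4*a + 3) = (a + 1)^2*(a + 3)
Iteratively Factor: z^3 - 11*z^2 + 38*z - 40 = (z - 4)*(z^2 - 7*z + 10) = (z - 4)*(z - 2)*(z - 5)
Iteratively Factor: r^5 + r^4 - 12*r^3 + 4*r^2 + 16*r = (r - 2)*(r^4 + 3*r^3 - 6*r^2 - 8*r) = (r - 2)^2*(r^3 + 5*r^2 + 4*r) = r*(r - 2)^2*(r^2 + 5*r + 4) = r*(r - 2)^2*(r + 1)*(r + 4)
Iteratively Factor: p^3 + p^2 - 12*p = (p + 4)*(p^2 - 3*p) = (p - 3)*(p + 4)*(p)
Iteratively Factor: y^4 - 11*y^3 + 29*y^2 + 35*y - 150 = (y - 5)*(y^3 - 6*y^2 - y + 30) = (y - 5)^2*(y^2 - y - 6) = (y - 5)^2*(y - 3)*(y + 2)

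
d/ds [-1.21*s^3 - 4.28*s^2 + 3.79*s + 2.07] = -3.63*s^2 - 8.56*s + 3.79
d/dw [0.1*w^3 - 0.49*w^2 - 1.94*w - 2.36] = 0.3*w^2 - 0.98*w - 1.94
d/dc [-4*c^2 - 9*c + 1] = -8*c - 9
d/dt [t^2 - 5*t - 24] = 2*t - 5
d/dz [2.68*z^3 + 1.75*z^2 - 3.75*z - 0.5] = 8.04*z^2 + 3.5*z - 3.75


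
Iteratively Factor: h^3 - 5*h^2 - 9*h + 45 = (h - 5)*(h^2 - 9) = (h - 5)*(h + 3)*(h - 3)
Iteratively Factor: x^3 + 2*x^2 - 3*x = (x + 3)*(x^2 - x) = x*(x + 3)*(x - 1)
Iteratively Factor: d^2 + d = (d + 1)*(d)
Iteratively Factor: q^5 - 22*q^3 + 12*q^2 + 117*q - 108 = (q - 1)*(q^4 + q^3 - 21*q^2 - 9*q + 108) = (q - 1)*(q + 3)*(q^3 - 2*q^2 - 15*q + 36) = (q - 3)*(q - 1)*(q + 3)*(q^2 + q - 12) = (q - 3)^2*(q - 1)*(q + 3)*(q + 4)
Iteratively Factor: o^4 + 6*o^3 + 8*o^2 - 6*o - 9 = (o - 1)*(o^3 + 7*o^2 + 15*o + 9) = (o - 1)*(o + 1)*(o^2 + 6*o + 9) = (o - 1)*(o + 1)*(o + 3)*(o + 3)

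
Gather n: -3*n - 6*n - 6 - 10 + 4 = -9*n - 12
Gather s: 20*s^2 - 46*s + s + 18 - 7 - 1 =20*s^2 - 45*s + 10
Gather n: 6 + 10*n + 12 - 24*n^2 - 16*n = -24*n^2 - 6*n + 18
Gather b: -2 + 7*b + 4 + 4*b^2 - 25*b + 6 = 4*b^2 - 18*b + 8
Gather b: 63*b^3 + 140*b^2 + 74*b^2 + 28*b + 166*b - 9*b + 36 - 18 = 63*b^3 + 214*b^2 + 185*b + 18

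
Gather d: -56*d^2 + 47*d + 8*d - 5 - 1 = -56*d^2 + 55*d - 6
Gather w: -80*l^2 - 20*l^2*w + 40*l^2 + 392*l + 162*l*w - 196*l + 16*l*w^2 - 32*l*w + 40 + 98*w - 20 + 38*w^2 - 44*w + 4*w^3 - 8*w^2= -40*l^2 + 196*l + 4*w^3 + w^2*(16*l + 30) + w*(-20*l^2 + 130*l + 54) + 20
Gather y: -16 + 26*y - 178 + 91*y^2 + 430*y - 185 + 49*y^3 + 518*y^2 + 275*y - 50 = 49*y^3 + 609*y^2 + 731*y - 429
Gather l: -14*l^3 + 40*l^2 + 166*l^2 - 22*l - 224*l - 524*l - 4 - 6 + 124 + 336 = -14*l^3 + 206*l^2 - 770*l + 450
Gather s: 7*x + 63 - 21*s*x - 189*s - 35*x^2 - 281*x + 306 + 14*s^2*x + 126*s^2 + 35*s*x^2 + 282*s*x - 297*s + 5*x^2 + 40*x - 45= s^2*(14*x + 126) + s*(35*x^2 + 261*x - 486) - 30*x^2 - 234*x + 324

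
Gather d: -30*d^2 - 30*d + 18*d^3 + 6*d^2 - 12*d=18*d^3 - 24*d^2 - 42*d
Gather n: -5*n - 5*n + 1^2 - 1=-10*n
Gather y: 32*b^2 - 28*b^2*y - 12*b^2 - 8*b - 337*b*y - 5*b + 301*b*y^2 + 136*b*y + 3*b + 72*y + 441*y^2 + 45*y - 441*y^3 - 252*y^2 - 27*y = 20*b^2 - 10*b - 441*y^3 + y^2*(301*b + 189) + y*(-28*b^2 - 201*b + 90)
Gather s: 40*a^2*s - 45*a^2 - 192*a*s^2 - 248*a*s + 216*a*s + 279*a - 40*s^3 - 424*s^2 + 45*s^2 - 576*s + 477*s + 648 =-45*a^2 + 279*a - 40*s^3 + s^2*(-192*a - 379) + s*(40*a^2 - 32*a - 99) + 648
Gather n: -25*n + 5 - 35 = -25*n - 30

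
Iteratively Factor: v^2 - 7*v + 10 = (v - 2)*(v - 5)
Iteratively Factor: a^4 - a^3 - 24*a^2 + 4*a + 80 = (a + 4)*(a^3 - 5*a^2 - 4*a + 20) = (a - 5)*(a + 4)*(a^2 - 4) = (a - 5)*(a - 2)*(a + 4)*(a + 2)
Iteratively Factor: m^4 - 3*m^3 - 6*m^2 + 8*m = (m + 2)*(m^3 - 5*m^2 + 4*m) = (m - 1)*(m + 2)*(m^2 - 4*m) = m*(m - 1)*(m + 2)*(m - 4)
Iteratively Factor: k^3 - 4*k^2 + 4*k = (k - 2)*(k^2 - 2*k) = (k - 2)^2*(k)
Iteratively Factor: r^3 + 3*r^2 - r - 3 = (r + 3)*(r^2 - 1) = (r + 1)*(r + 3)*(r - 1)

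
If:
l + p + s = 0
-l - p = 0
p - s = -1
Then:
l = 1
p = -1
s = 0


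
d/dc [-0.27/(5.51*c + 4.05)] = 1.4877/(5.51*c + 4.05)^2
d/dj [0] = 0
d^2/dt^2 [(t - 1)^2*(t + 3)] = 6*t + 2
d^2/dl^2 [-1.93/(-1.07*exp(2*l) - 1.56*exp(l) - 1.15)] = (1.93*(2.14*exp(l) + 1.56)*(4.28*exp(l) + 3.12)*exp(l) - (8.2604*exp(l) + 3.0108)*(1.07*exp(2*l) + 1.56*exp(l) + 1.15))*exp(l)/(1.07*exp(2*l) + 1.56*exp(l) + 1.15)^3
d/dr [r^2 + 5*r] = 2*r + 5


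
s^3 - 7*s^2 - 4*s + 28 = (s - 7)*(s - 2)*(s + 2)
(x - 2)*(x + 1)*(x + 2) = x^3 + x^2 - 4*x - 4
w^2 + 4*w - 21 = (w - 3)*(w + 7)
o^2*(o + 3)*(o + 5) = o^4 + 8*o^3 + 15*o^2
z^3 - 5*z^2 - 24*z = z*(z - 8)*(z + 3)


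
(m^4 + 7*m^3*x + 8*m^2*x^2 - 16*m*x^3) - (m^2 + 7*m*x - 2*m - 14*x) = m^4 + 7*m^3*x + 8*m^2*x^2 - m^2 - 16*m*x^3 - 7*m*x + 2*m + 14*x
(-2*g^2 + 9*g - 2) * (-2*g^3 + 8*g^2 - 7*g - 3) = 4*g^5 - 34*g^4 + 90*g^3 - 73*g^2 - 13*g + 6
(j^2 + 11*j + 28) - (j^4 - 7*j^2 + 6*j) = -j^4 + 8*j^2 + 5*j + 28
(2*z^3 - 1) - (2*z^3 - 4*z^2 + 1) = 4*z^2 - 2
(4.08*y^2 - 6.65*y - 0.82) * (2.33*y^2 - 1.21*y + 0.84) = 9.5064*y^4 - 20.4313*y^3 + 9.5631*y^2 - 4.5938*y - 0.6888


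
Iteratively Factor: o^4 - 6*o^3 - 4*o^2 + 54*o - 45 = (o - 1)*(o^3 - 5*o^2 - 9*o + 45) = (o - 5)*(o - 1)*(o^2 - 9) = (o - 5)*(o - 1)*(o + 3)*(o - 3)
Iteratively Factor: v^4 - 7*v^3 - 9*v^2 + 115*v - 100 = (v - 1)*(v^3 - 6*v^2 - 15*v + 100) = (v - 1)*(v + 4)*(v^2 - 10*v + 25) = (v - 5)*(v - 1)*(v + 4)*(v - 5)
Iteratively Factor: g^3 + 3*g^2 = (g)*(g^2 + 3*g) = g^2*(g + 3)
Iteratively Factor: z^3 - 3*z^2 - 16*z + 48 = (z + 4)*(z^2 - 7*z + 12) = (z - 4)*(z + 4)*(z - 3)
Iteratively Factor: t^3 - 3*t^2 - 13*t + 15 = (t + 3)*(t^2 - 6*t + 5) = (t - 5)*(t + 3)*(t - 1)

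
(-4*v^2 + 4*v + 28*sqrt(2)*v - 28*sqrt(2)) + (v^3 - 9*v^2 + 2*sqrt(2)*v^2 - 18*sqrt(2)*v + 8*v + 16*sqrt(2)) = v^3 - 13*v^2 + 2*sqrt(2)*v^2 + 12*v + 10*sqrt(2)*v - 12*sqrt(2)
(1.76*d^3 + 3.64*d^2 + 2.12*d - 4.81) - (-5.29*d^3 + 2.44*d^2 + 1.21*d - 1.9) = 7.05*d^3 + 1.2*d^2 + 0.91*d - 2.91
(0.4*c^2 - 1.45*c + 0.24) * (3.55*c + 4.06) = 1.42*c^3 - 3.5235*c^2 - 5.035*c + 0.9744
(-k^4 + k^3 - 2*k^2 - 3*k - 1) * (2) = -2*k^4 + 2*k^3 - 4*k^2 - 6*k - 2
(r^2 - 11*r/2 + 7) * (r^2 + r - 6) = r^4 - 9*r^3/2 - 9*r^2/2 + 40*r - 42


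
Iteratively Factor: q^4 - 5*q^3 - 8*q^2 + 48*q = (q - 4)*(q^3 - q^2 - 12*q) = q*(q - 4)*(q^2 - q - 12) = q*(q - 4)*(q + 3)*(q - 4)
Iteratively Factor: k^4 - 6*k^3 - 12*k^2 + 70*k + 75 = (k + 3)*(k^3 - 9*k^2 + 15*k + 25) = (k + 1)*(k + 3)*(k^2 - 10*k + 25) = (k - 5)*(k + 1)*(k + 3)*(k - 5)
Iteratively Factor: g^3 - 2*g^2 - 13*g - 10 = (g - 5)*(g^2 + 3*g + 2) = (g - 5)*(g + 1)*(g + 2)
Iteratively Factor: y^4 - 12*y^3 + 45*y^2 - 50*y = (y - 5)*(y^3 - 7*y^2 + 10*y) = (y - 5)*(y - 2)*(y^2 - 5*y) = (y - 5)^2*(y - 2)*(y)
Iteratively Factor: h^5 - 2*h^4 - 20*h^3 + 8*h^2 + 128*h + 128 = (h + 2)*(h^4 - 4*h^3 - 12*h^2 + 32*h + 64) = (h + 2)^2*(h^3 - 6*h^2 + 32) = (h - 4)*(h + 2)^2*(h^2 - 2*h - 8) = (h - 4)^2*(h + 2)^2*(h + 2)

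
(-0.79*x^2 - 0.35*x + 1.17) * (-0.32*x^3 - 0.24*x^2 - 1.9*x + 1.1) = 0.2528*x^5 + 0.3016*x^4 + 1.2106*x^3 - 0.4848*x^2 - 2.608*x + 1.287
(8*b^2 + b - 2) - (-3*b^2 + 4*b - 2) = 11*b^2 - 3*b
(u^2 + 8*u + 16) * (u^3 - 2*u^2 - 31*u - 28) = u^5 + 6*u^4 - 31*u^3 - 308*u^2 - 720*u - 448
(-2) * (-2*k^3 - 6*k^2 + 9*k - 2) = 4*k^3 + 12*k^2 - 18*k + 4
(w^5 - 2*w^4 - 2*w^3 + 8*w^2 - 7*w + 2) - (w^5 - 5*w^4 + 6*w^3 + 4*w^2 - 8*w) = 3*w^4 - 8*w^3 + 4*w^2 + w + 2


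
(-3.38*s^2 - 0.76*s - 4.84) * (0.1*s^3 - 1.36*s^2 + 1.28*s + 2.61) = -0.338*s^5 + 4.5208*s^4 - 3.7768*s^3 - 3.2122*s^2 - 8.1788*s - 12.6324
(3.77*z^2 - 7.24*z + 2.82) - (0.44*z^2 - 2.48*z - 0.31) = 3.33*z^2 - 4.76*z + 3.13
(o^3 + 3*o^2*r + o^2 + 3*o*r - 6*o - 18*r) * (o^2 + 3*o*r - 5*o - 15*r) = o^5 + 6*o^4*r - 4*o^4 + 9*o^3*r^2 - 24*o^3*r - 11*o^3 - 36*o^2*r^2 - 66*o^2*r + 30*o^2 - 99*o*r^2 + 180*o*r + 270*r^2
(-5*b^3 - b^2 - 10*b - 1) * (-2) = 10*b^3 + 2*b^2 + 20*b + 2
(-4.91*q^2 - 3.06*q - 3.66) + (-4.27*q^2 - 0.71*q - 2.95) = -9.18*q^2 - 3.77*q - 6.61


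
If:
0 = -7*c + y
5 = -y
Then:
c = -5/7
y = -5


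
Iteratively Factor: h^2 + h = (h + 1)*(h)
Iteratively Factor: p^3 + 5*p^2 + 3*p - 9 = (p + 3)*(p^2 + 2*p - 3) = (p - 1)*(p + 3)*(p + 3)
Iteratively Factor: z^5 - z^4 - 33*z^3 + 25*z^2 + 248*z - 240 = (z + 4)*(z^4 - 5*z^3 - 13*z^2 + 77*z - 60) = (z - 5)*(z + 4)*(z^3 - 13*z + 12) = (z - 5)*(z - 3)*(z + 4)*(z^2 + 3*z - 4) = (z - 5)*(z - 3)*(z - 1)*(z + 4)*(z + 4)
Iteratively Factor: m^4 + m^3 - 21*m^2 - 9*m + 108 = (m - 3)*(m^3 + 4*m^2 - 9*m - 36) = (m - 3)^2*(m^2 + 7*m + 12) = (m - 3)^2*(m + 3)*(m + 4)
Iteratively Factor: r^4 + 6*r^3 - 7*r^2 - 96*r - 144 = (r - 4)*(r^3 + 10*r^2 + 33*r + 36) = (r - 4)*(r + 3)*(r^2 + 7*r + 12) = (r - 4)*(r + 3)*(r + 4)*(r + 3)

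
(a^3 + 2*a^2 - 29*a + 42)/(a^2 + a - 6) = (a^2 + 4*a - 21)/(a + 3)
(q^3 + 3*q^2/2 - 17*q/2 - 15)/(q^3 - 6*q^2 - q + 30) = (q + 5/2)/(q - 5)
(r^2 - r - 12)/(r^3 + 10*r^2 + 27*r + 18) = (r - 4)/(r^2 + 7*r + 6)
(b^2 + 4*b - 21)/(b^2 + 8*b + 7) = (b - 3)/(b + 1)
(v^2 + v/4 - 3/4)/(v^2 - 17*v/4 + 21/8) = 2*(v + 1)/(2*v - 7)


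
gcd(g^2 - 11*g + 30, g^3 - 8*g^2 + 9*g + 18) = g - 6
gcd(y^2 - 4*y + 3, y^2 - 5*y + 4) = y - 1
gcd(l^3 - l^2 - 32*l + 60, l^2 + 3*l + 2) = 1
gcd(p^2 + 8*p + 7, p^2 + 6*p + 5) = p + 1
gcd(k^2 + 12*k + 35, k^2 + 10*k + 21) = k + 7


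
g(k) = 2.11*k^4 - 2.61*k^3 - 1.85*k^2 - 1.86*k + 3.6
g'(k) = 8.44*k^3 - 7.83*k^2 - 3.7*k - 1.86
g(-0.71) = 5.46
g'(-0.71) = -6.20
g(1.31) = -1.66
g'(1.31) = -1.17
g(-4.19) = 821.24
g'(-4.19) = -744.67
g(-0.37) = 4.21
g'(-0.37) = -1.99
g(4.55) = 615.32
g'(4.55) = 614.22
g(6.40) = 2771.72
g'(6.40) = 1866.24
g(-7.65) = 8304.56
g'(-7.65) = -4210.35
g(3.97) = 327.89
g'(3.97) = 388.14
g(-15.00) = 115242.75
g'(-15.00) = -30193.11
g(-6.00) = 3246.48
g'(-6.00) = -2084.58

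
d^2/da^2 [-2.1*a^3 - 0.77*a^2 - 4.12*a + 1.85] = -12.6*a - 1.54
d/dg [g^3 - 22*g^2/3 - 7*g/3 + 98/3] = 3*g^2 - 44*g/3 - 7/3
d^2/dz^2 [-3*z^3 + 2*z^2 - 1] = 4 - 18*z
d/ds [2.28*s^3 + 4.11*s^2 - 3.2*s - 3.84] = 6.84*s^2 + 8.22*s - 3.2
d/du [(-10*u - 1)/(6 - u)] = -61/(u - 6)^2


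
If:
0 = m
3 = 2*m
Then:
No Solution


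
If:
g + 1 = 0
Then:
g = -1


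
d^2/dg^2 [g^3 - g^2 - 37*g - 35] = 6*g - 2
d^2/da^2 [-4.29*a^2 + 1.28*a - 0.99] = -8.58000000000000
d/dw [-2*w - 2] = -2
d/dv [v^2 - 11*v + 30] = 2*v - 11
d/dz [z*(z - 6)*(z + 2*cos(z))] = -z*(z - 6)*(2*sin(z) - 1) + z*(z + 2*cos(z)) + (z - 6)*(z + 2*cos(z))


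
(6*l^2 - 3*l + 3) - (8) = 6*l^2 - 3*l - 5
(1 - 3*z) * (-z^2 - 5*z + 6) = 3*z^3 + 14*z^2 - 23*z + 6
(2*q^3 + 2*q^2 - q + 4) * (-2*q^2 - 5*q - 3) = -4*q^5 - 14*q^4 - 14*q^3 - 9*q^2 - 17*q - 12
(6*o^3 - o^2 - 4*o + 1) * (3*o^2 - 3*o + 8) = 18*o^5 - 21*o^4 + 39*o^3 + 7*o^2 - 35*o + 8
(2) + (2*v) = 2*v + 2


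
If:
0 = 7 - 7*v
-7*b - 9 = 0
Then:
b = -9/7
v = 1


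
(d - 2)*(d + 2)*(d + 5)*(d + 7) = d^4 + 12*d^3 + 31*d^2 - 48*d - 140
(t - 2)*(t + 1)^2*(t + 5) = t^4 + 5*t^3 - 3*t^2 - 17*t - 10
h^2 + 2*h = h*(h + 2)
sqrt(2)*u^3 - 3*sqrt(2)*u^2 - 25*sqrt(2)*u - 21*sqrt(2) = (u - 7)*(u + 3)*(sqrt(2)*u + sqrt(2))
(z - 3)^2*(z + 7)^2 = z^4 + 8*z^3 - 26*z^2 - 168*z + 441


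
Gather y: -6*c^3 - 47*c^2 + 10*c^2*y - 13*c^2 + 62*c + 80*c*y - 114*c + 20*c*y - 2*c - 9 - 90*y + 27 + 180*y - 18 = -6*c^3 - 60*c^2 - 54*c + y*(10*c^2 + 100*c + 90)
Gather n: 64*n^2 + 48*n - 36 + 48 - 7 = 64*n^2 + 48*n + 5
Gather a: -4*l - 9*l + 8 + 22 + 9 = 39 - 13*l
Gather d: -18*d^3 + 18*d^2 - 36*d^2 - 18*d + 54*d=-18*d^3 - 18*d^2 + 36*d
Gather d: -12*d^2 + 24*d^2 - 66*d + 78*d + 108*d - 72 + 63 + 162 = 12*d^2 + 120*d + 153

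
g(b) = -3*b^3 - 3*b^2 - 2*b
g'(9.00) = -785.00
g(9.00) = -2448.00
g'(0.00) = -2.00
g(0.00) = 0.00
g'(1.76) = -40.44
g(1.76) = -29.17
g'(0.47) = -6.81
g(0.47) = -1.91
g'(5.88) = -348.45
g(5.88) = -725.38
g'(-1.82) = -20.89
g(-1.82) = 11.79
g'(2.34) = -65.32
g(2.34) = -59.55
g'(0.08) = -2.54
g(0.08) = -0.18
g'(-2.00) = -26.00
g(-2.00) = 16.00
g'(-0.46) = -1.14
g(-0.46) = 0.58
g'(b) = -9*b^2 - 6*b - 2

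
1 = 1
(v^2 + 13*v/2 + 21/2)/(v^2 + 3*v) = (v + 7/2)/v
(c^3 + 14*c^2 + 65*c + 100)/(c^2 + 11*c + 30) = (c^2 + 9*c + 20)/(c + 6)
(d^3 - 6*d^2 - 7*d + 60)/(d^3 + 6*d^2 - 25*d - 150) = (d^2 - d - 12)/(d^2 + 11*d + 30)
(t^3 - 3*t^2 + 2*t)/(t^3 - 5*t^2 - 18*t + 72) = t*(t^2 - 3*t + 2)/(t^3 - 5*t^2 - 18*t + 72)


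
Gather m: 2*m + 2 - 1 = 2*m + 1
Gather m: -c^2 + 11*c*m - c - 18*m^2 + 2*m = -c^2 - c - 18*m^2 + m*(11*c + 2)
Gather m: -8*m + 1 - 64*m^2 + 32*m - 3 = -64*m^2 + 24*m - 2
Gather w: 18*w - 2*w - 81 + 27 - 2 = 16*w - 56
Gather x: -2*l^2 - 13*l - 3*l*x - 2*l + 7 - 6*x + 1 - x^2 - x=-2*l^2 - 15*l - x^2 + x*(-3*l - 7) + 8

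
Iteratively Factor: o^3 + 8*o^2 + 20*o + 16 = (o + 4)*(o^2 + 4*o + 4) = (o + 2)*(o + 4)*(o + 2)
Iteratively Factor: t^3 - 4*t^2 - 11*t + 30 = (t + 3)*(t^2 - 7*t + 10) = (t - 2)*(t + 3)*(t - 5)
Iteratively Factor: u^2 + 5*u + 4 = (u + 4)*(u + 1)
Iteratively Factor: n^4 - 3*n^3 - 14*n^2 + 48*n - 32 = (n - 4)*(n^3 + n^2 - 10*n + 8) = (n - 4)*(n - 1)*(n^2 + 2*n - 8) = (n - 4)*(n - 1)*(n + 4)*(n - 2)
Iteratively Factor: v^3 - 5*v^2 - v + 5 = (v + 1)*(v^2 - 6*v + 5) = (v - 5)*(v + 1)*(v - 1)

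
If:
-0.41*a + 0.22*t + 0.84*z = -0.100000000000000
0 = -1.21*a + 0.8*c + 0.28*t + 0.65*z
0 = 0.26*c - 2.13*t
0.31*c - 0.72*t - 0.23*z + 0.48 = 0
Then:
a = -3.79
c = -4.07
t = -0.50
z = -1.84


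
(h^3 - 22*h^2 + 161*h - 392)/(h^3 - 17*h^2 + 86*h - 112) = (h - 7)/(h - 2)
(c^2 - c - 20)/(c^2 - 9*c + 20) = (c + 4)/(c - 4)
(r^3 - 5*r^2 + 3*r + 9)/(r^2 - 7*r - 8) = (r^2 - 6*r + 9)/(r - 8)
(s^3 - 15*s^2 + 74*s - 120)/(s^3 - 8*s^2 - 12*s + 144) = (s^2 - 9*s + 20)/(s^2 - 2*s - 24)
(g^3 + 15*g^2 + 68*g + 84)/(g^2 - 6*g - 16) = (g^2 + 13*g + 42)/(g - 8)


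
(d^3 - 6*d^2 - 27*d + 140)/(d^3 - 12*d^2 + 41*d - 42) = (d^2 + d - 20)/(d^2 - 5*d + 6)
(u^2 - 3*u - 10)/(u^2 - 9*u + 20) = (u + 2)/(u - 4)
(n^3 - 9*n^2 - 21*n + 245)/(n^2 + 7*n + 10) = (n^2 - 14*n + 49)/(n + 2)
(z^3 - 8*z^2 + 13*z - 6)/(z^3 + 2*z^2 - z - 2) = (z^2 - 7*z + 6)/(z^2 + 3*z + 2)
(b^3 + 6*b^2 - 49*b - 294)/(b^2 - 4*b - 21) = (b^2 + 13*b + 42)/(b + 3)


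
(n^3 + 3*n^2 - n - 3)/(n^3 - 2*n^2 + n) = (n^2 + 4*n + 3)/(n*(n - 1))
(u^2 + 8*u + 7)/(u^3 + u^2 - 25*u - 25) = (u + 7)/(u^2 - 25)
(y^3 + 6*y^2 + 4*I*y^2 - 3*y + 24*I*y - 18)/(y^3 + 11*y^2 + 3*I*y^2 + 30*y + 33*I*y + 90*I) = (y + I)/(y + 5)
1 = 1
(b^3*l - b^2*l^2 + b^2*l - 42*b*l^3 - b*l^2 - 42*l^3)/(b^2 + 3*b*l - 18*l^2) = l*(b^2 - 7*b*l + b - 7*l)/(b - 3*l)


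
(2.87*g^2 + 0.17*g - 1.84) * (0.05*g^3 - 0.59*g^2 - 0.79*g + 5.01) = 0.1435*g^5 - 1.6848*g^4 - 2.4596*g^3 + 15.33*g^2 + 2.3053*g - 9.2184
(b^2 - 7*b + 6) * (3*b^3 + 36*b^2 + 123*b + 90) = 3*b^5 + 15*b^4 - 111*b^3 - 555*b^2 + 108*b + 540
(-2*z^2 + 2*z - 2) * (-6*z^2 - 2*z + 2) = 12*z^4 - 8*z^3 + 4*z^2 + 8*z - 4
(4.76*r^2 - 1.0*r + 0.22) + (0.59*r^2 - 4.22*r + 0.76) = 5.35*r^2 - 5.22*r + 0.98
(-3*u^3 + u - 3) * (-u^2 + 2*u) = 3*u^5 - 6*u^4 - u^3 + 5*u^2 - 6*u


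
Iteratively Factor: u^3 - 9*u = (u)*(u^2 - 9) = u*(u + 3)*(u - 3)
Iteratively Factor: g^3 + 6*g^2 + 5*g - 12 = (g + 3)*(g^2 + 3*g - 4) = (g + 3)*(g + 4)*(g - 1)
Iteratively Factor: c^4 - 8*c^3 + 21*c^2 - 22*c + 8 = (c - 4)*(c^3 - 4*c^2 + 5*c - 2) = (c - 4)*(c - 1)*(c^2 - 3*c + 2) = (c - 4)*(c - 1)^2*(c - 2)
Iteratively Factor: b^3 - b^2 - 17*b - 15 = (b - 5)*(b^2 + 4*b + 3) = (b - 5)*(b + 3)*(b + 1)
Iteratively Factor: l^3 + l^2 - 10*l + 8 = (l + 4)*(l^2 - 3*l + 2) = (l - 2)*(l + 4)*(l - 1)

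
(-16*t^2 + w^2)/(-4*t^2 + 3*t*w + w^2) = (4*t - w)/(t - w)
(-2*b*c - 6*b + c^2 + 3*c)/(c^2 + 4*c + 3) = (-2*b + c)/(c + 1)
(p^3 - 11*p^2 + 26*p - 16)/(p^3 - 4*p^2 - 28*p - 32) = (p^2 - 3*p + 2)/(p^2 + 4*p + 4)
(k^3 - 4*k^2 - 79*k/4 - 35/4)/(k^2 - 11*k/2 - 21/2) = (4*k^2 + 12*k + 5)/(2*(2*k + 3))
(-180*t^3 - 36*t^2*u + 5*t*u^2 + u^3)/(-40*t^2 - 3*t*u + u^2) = (36*t^2 - u^2)/(8*t - u)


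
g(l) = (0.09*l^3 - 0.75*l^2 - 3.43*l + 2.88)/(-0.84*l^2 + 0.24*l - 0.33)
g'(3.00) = -0.33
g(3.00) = 1.64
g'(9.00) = -0.15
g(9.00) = 0.35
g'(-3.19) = -0.62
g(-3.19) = -0.34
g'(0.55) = 11.85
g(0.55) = -1.73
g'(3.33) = -0.31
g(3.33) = 1.53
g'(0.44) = 14.54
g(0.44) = -3.19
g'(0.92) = 3.96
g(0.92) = 1.02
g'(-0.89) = -4.71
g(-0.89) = -4.36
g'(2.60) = -0.33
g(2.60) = 1.77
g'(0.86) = 4.84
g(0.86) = 0.76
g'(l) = (1.68*l - 0.24)*(0.09*l^3 - 0.75*l^2 - 3.43*l + 2.88)/(-0.84*l^2 + 0.24*l - 0.33)^2 + (0.27*l^2 - 1.5*l - 3.43)/(-0.84*l^2 + 0.24*l - 0.33) = (-0.0756*l^4 + 0.0431999999999999*l^3 - 3.1503*l^2 + 5.3334*l + 0.4407)/(0.7056*l^4 - 0.4032*l^3 + 0.612*l^2 - 0.1584*l + 0.1089)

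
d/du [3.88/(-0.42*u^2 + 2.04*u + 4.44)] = (3.2592*u - 7.9152)/(-0.42*u^2 + 2.04*u + 4.44)^2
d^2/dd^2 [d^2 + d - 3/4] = 2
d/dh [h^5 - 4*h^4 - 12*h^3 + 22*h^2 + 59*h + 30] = 5*h^4 - 16*h^3 - 36*h^2 + 44*h + 59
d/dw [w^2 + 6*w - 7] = 2*w + 6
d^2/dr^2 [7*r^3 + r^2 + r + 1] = 42*r + 2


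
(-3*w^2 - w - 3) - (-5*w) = -3*w^2 + 4*w - 3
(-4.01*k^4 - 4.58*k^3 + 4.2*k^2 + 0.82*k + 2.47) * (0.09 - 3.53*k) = 14.1553*k^5 + 15.8065*k^4 - 15.2382*k^3 - 2.5166*k^2 - 8.6453*k + 0.2223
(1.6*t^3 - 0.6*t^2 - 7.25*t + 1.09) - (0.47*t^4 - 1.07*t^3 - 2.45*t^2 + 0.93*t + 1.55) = -0.47*t^4 + 2.67*t^3 + 1.85*t^2 - 8.18*t - 0.46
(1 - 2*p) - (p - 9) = 10 - 3*p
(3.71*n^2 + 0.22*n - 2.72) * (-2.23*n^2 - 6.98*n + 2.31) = -8.2733*n^4 - 26.3864*n^3 + 13.1001*n^2 + 19.4938*n - 6.2832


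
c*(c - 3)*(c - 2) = c^3 - 5*c^2 + 6*c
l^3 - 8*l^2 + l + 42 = (l - 7)*(l - 3)*(l + 2)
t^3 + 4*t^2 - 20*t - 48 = (t - 4)*(t + 2)*(t + 6)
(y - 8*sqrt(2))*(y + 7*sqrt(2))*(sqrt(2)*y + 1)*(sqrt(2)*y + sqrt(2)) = 2*y^4 - sqrt(2)*y^3 + 2*y^3 - 226*y^2 - sqrt(2)*y^2 - 226*y - 112*sqrt(2)*y - 112*sqrt(2)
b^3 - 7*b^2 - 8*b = b*(b - 8)*(b + 1)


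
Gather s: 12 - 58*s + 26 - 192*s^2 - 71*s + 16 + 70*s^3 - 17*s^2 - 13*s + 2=70*s^3 - 209*s^2 - 142*s + 56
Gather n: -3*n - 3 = -3*n - 3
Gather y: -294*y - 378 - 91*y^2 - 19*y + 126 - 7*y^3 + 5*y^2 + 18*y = -7*y^3 - 86*y^2 - 295*y - 252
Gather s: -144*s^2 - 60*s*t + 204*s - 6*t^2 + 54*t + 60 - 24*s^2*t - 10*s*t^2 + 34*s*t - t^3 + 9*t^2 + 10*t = s^2*(-24*t - 144) + s*(-10*t^2 - 26*t + 204) - t^3 + 3*t^2 + 64*t + 60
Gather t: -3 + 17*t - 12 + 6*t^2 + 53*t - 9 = 6*t^2 + 70*t - 24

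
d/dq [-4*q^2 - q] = -8*q - 1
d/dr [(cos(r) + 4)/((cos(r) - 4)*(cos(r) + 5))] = (cos(r)^2 + 8*cos(r) + 24)*sin(r)/((cos(r) - 4)^2*(cos(r) + 5)^2)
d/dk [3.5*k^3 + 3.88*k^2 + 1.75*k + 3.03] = 10.5*k^2 + 7.76*k + 1.75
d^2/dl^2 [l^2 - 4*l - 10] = 2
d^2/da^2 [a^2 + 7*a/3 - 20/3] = 2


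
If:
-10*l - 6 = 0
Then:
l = -3/5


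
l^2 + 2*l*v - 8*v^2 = (l - 2*v)*(l + 4*v)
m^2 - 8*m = m*(m - 8)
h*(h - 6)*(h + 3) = h^3 - 3*h^2 - 18*h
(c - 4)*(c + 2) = c^2 - 2*c - 8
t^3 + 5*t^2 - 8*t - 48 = (t - 3)*(t + 4)^2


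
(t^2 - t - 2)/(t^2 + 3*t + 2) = (t - 2)/(t + 2)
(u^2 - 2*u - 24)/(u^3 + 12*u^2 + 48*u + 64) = (u - 6)/(u^2 + 8*u + 16)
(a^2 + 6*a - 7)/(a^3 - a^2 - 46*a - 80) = (-a^2 - 6*a + 7)/(-a^3 + a^2 + 46*a + 80)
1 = 1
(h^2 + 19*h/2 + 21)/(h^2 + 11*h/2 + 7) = (h + 6)/(h + 2)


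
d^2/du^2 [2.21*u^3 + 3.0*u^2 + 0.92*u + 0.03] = 13.26*u + 6.0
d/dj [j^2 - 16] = 2*j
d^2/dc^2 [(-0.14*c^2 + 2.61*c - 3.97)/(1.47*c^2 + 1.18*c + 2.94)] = (11.765586*c^3 - 47.842326*c^2 - 108.99756*c + 2.73000400000001)/(3.176523*c^6 + 7.649586*c^5 + 25.199622*c^4 + 32.241376*c^3 + 50.399244*c^2 + 30.598344*c + 25.412184)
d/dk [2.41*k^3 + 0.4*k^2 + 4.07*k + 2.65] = 7.23*k^2 + 0.8*k + 4.07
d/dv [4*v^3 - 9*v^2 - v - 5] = 12*v^2 - 18*v - 1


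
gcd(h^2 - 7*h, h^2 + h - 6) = 1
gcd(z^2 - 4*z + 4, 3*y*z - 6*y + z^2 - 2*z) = z - 2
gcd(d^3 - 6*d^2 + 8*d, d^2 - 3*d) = d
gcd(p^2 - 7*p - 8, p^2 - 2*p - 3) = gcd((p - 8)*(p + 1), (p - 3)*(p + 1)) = p + 1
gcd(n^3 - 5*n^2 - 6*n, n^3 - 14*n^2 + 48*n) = n^2 - 6*n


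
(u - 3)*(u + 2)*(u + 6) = u^3 + 5*u^2 - 12*u - 36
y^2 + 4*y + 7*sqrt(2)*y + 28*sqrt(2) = (y + 4)*(y + 7*sqrt(2))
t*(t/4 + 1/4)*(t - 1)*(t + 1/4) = t^4/4 + t^3/16 - t^2/4 - t/16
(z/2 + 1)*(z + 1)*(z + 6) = z^3/2 + 9*z^2/2 + 10*z + 6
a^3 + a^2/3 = a^2*(a + 1/3)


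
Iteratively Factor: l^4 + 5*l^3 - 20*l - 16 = (l + 1)*(l^3 + 4*l^2 - 4*l - 16) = (l + 1)*(l + 4)*(l^2 - 4) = (l + 1)*(l + 2)*(l + 4)*(l - 2)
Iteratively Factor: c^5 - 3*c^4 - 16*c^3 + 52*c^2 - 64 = (c + 1)*(c^4 - 4*c^3 - 12*c^2 + 64*c - 64) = (c - 2)*(c + 1)*(c^3 - 2*c^2 - 16*c + 32) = (c - 2)*(c + 1)*(c + 4)*(c^2 - 6*c + 8) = (c - 2)^2*(c + 1)*(c + 4)*(c - 4)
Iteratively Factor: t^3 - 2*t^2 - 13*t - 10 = (t - 5)*(t^2 + 3*t + 2) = (t - 5)*(t + 1)*(t + 2)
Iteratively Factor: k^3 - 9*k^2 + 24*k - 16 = (k - 1)*(k^2 - 8*k + 16) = (k - 4)*(k - 1)*(k - 4)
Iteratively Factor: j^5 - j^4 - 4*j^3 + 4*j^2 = (j - 2)*(j^4 + j^3 - 2*j^2) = (j - 2)*(j - 1)*(j^3 + 2*j^2) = j*(j - 2)*(j - 1)*(j^2 + 2*j) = j*(j - 2)*(j - 1)*(j + 2)*(j)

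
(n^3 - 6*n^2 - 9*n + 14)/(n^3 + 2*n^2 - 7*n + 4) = (n^2 - 5*n - 14)/(n^2 + 3*n - 4)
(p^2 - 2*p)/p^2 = (p - 2)/p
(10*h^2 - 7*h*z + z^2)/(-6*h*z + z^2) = (-10*h^2 + 7*h*z - z^2)/(z*(6*h - z))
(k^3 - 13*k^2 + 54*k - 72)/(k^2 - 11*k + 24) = (k^2 - 10*k + 24)/(k - 8)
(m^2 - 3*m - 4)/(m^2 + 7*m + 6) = (m - 4)/(m + 6)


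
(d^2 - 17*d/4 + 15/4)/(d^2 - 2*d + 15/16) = 4*(d - 3)/(4*d - 3)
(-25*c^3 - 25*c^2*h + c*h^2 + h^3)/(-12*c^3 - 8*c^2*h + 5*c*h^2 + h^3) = (25*c^2 - h^2)/(12*c^2 - 4*c*h - h^2)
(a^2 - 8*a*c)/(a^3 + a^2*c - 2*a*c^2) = (a - 8*c)/(a^2 + a*c - 2*c^2)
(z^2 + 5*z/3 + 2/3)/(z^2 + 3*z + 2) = (z + 2/3)/(z + 2)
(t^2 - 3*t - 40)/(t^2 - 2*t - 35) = (t - 8)/(t - 7)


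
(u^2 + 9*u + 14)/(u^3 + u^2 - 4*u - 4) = (u + 7)/(u^2 - u - 2)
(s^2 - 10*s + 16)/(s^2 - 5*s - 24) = (s - 2)/(s + 3)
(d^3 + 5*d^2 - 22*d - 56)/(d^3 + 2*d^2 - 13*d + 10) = (d^3 + 5*d^2 - 22*d - 56)/(d^3 + 2*d^2 - 13*d + 10)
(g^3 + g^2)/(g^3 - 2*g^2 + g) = g*(g + 1)/(g^2 - 2*g + 1)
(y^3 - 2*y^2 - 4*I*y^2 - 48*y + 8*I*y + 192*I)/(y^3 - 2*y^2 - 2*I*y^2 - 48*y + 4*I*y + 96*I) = (y - 4*I)/(y - 2*I)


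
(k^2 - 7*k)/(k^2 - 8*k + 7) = k/(k - 1)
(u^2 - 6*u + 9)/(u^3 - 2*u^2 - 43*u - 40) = (-u^2 + 6*u - 9)/(-u^3 + 2*u^2 + 43*u + 40)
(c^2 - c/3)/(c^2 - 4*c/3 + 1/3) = c/(c - 1)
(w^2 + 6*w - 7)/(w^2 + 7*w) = (w - 1)/w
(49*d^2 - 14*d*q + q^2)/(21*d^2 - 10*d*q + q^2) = (-7*d + q)/(-3*d + q)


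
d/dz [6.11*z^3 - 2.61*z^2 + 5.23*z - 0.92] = 18.33*z^2 - 5.22*z + 5.23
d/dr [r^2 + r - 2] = 2*r + 1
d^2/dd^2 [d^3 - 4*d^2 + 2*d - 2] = 6*d - 8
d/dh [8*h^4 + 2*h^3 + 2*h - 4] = 32*h^3 + 6*h^2 + 2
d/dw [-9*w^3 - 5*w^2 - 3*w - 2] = -27*w^2 - 10*w - 3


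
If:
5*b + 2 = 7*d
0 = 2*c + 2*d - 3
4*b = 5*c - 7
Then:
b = -13/106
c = 69/53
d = 21/106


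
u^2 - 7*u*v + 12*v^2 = (u - 4*v)*(u - 3*v)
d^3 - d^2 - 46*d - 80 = (d - 8)*(d + 2)*(d + 5)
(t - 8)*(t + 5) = t^2 - 3*t - 40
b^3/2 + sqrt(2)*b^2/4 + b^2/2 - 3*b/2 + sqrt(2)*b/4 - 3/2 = (b/2 + 1/2)*(b - sqrt(2))*(b + 3*sqrt(2)/2)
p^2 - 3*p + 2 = (p - 2)*(p - 1)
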